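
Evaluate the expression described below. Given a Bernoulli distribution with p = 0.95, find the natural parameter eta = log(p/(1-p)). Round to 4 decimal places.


Natural parameter for Bernoulli: eta = log(p/(1-p)).
p = 0.95, 1-p = 0.05.
p/(1-p) = 19.0.
eta = log(19.0) = 2.9444

2.9444


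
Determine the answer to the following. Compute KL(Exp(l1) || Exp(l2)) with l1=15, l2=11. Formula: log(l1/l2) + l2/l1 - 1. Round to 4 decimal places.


KL divergence for exponential family:
KL = log(l1/l2) + l2/l1 - 1.
log(15/11) = 0.310155.
11/15 = 0.733333.
KL = 0.310155 + 0.733333 - 1 = 0.0435

0.0435


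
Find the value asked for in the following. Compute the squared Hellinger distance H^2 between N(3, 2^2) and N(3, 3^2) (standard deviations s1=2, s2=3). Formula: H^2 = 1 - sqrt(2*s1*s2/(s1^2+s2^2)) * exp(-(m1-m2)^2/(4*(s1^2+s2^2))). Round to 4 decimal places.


Squared Hellinger distance for Gaussians:
H^2 = 1 - sqrt(2*s1*s2/(s1^2+s2^2)) * exp(-(m1-m2)^2/(4*(s1^2+s2^2))).
s1^2 = 4, s2^2 = 9, s1^2+s2^2 = 13.
sqrt(2*2*3/(13)) = 0.960769.
(m1-m2)^2 = (0)^2 = 0.
exp(-0/(4*13)) = exp(0.0) = 1.0.
H^2 = 1 - 0.960769*1.0 = 0.0392

0.0392


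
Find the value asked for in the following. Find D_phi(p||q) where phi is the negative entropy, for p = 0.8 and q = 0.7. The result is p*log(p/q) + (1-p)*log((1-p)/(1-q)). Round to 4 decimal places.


Bregman divergence with negative entropy generator:
D = p*log(p/q) + (1-p)*log((1-p)/(1-q)).
p = 0.8, q = 0.7.
p*log(p/q) = 0.8*log(0.8/0.7) = 0.106825.
(1-p)*log((1-p)/(1-q)) = 0.2*log(0.2/0.3) = -0.081093.
D = 0.106825 + -0.081093 = 0.0257

0.0257


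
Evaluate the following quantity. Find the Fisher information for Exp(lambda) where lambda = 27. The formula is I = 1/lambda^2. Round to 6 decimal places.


Fisher information for exponential: I(lambda) = 1/lambda^2.
lambda = 27, lambda^2 = 729.
I = 1/729 = 0.001372

0.001372


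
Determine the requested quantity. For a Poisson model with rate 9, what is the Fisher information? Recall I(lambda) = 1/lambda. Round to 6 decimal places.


Fisher information for Poisson: I(lambda) = 1/lambda.
lambda = 9.
I(lambda) = 1/9 = 0.111111

0.111111


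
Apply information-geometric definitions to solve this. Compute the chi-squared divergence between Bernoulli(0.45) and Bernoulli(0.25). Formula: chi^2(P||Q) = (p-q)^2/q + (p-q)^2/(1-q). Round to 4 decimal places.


Chi-squared divergence between Bernoulli distributions:
chi^2 = (p-q)^2/q + (p-q)^2/(1-q).
p = 0.45, q = 0.25, p-q = 0.2.
(p-q)^2 = 0.04.
term1 = 0.04/0.25 = 0.16.
term2 = 0.04/0.75 = 0.053333.
chi^2 = 0.16 + 0.053333 = 0.2133

0.2133


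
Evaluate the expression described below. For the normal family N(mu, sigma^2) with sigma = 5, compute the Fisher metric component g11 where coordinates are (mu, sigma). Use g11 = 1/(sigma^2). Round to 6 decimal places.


For the 2-parameter normal family, the Fisher metric has:
  g11 = 1/sigma^2, g22 = 2/sigma^2.
sigma = 5, sigma^2 = 25.
g11 = 0.040000

0.040000


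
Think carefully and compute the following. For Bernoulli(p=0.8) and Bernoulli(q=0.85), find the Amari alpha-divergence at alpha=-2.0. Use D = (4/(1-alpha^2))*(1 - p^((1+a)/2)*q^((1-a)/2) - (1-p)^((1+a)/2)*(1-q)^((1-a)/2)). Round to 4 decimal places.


Amari alpha-divergence:
D = (4/(1-alpha^2))*(1 - p^((1+a)/2)*q^((1-a)/2) - (1-p)^((1+a)/2)*(1-q)^((1-a)/2)).
alpha = -2.0, p = 0.8, q = 0.85.
e1 = (1+alpha)/2 = -0.5, e2 = (1-alpha)/2 = 1.5.
t1 = p^e1 * q^e2 = 0.8^-0.5 * 0.85^1.5 = 0.87616.
t2 = (1-p)^e1 * (1-q)^e2 = 0.2^-0.5 * 0.15^1.5 = 0.129904.
4/(1-alpha^2) = -1.333333.
D = -1.333333*(1 - 0.87616 - 0.129904) = 0.0081

0.0081


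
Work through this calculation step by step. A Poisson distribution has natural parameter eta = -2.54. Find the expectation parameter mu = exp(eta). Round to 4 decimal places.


Expectation parameter for Poisson exponential family:
mu = exp(eta).
eta = -2.54.
mu = exp(-2.54) = 0.0789

0.0789


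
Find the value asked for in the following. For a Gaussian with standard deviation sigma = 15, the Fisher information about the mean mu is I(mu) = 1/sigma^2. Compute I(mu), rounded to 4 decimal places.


The Fisher information for the mean of a normal distribution is I(mu) = 1/sigma^2.
sigma = 15, so sigma^2 = 225.
I(mu) = 1/225 = 0.0044

0.0044


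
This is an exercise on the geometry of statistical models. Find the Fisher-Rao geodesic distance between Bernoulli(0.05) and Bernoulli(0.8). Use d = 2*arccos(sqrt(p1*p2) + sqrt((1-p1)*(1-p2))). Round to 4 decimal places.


Geodesic distance on Bernoulli manifold:
d(p1,p2) = 2*arccos(sqrt(p1*p2) + sqrt((1-p1)*(1-p2))).
sqrt(p1*p2) = sqrt(0.05*0.8) = 0.2.
sqrt((1-p1)*(1-p2)) = sqrt(0.95*0.2) = 0.43589.
arg = 0.2 + 0.43589 = 0.63589.
d = 2*arccos(0.63589) = 1.7633

1.7633


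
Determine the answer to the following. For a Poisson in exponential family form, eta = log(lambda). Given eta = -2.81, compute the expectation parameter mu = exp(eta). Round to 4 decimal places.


Expectation parameter for Poisson exponential family:
mu = exp(eta).
eta = -2.81.
mu = exp(-2.81) = 0.0602

0.0602


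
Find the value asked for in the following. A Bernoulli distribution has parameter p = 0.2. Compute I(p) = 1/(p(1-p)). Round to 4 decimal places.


For Bernoulli(p), Fisher information is I(p) = 1/(p*(1-p)).
p = 0.2, 1-p = 0.8.
p*(1-p) = 0.16.
I(p) = 1/0.16 = 6.2500

6.2500


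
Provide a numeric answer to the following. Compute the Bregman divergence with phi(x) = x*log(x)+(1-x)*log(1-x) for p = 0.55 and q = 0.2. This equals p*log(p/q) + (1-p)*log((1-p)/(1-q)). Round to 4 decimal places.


Bregman divergence with negative entropy generator:
D = p*log(p/q) + (1-p)*log((1-p)/(1-q)).
p = 0.55, q = 0.2.
p*log(p/q) = 0.55*log(0.55/0.2) = 0.556381.
(1-p)*log((1-p)/(1-q)) = 0.45*log(0.45/0.8) = -0.258914.
D = 0.556381 + -0.258914 = 0.2975

0.2975


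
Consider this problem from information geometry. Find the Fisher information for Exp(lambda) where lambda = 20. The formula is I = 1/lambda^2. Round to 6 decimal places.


Fisher information for exponential: I(lambda) = 1/lambda^2.
lambda = 20, lambda^2 = 400.
I = 1/400 = 0.002500

0.002500


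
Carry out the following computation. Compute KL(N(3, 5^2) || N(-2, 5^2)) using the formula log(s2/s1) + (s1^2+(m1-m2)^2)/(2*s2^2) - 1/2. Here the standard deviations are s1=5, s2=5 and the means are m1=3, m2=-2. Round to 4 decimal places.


KL divergence between normal distributions:
KL = log(s2/s1) + (s1^2 + (m1-m2)^2)/(2*s2^2) - 1/2.
log(5/5) = 0.0.
(5^2 + (3--2)^2)/(2*5^2) = (25 + 25)/50 = 1.0.
KL = 0.0 + 1.0 - 0.5 = 0.5000

0.5000


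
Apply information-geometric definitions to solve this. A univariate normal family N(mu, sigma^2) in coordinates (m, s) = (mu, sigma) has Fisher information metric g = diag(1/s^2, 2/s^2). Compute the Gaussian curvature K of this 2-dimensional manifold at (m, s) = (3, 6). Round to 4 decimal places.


The metric has the form g = (A dm^2 + B ds^2)/s^2 with A = 1, B = 2.
Substitute u = sqrt(A/B)*m: g = B*(du^2 + ds^2)/s^2, i.e. B times the
Poincare upper half-plane metric, which has constant Gaussian curvature -1.
Scaling a 2D metric by a constant c divides the Gaussian curvature by c,
so K = -1/B = -1/(2) = -0.5000 everywhere (the point (m, s) = (3, 6) is irrelevant:
the curvature is constant).
The requested Gaussian curvature is K = -0.5000.

-0.5000


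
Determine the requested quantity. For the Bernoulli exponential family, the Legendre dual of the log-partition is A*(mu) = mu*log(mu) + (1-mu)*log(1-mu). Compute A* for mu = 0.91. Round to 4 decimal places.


Legendre transform for Bernoulli:
A*(mu) = mu*log(mu) + (1-mu)*log(1-mu).
mu = 0.91, 1-mu = 0.09.
mu*log(mu) = 0.91*log(0.91) = -0.085823.
(1-mu)*log(1-mu) = 0.09*log(0.09) = -0.216715.
A* = -0.085823 + -0.216715 = -0.3025

-0.3025


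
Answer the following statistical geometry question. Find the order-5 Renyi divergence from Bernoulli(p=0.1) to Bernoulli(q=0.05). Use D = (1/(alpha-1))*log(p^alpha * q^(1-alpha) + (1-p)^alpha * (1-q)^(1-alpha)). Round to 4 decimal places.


Renyi divergence of order alpha between Bernoulli distributions:
D = (1/(alpha-1))*log(p^alpha * q^(1-alpha) + (1-p)^alpha * (1-q)^(1-alpha)).
alpha = 5, p = 0.1, q = 0.05.
p^alpha * q^(1-alpha) = 0.1^5 * 0.05^-4 = 1.6.
(1-p)^alpha * (1-q)^(1-alpha) = 0.9^5 * 0.95^-4 = 0.724967.
sum = 1.6 + 0.724967 = 2.324967.
D = (1/4)*log(2.324967) = 0.2109

0.2109


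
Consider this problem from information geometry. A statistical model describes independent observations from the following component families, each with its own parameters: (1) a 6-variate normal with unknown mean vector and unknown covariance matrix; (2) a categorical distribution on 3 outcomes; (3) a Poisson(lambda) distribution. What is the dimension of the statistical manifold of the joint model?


The dimension of a statistical manifold equals the number of free
(independent) real parameters of the model. For a product of independent
blocks the parameter counts add.
- 6-variate normal: 6 (mean) + 6*7/2 = 21 (symmetric covariance) = 27.
- categorical on 3 outcomes (probabilities sum to 1): 3-1 = 2.
- Poisson (lambda): 1.
Total = 27 + 2 + 1 = 30.
Dimension = 30

30


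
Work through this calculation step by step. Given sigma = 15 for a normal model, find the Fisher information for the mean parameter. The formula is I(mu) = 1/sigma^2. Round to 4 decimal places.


The Fisher information for the mean of a normal distribution is I(mu) = 1/sigma^2.
sigma = 15, so sigma^2 = 225.
I(mu) = 1/225 = 0.0044

0.0044


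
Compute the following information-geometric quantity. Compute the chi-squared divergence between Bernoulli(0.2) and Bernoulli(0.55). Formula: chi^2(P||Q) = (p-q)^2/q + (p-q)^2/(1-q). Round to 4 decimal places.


Chi-squared divergence between Bernoulli distributions:
chi^2 = (p-q)^2/q + (p-q)^2/(1-q).
p = 0.2, q = 0.55, p-q = -0.35.
(p-q)^2 = 0.1225.
term1 = 0.1225/0.55 = 0.222727.
term2 = 0.1225/0.45 = 0.272222.
chi^2 = 0.222727 + 0.272222 = 0.4949

0.4949


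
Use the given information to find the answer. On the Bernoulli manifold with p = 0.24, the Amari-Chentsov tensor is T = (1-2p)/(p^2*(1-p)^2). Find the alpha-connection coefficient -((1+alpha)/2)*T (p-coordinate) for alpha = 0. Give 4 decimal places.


Skewness (Amari-Chentsov) tensor: T = (1-2p)/(p^2*(1-p)^2).
p = 0.24, 1-2p = 0.52, p^2 = 0.0576, (1-p)^2 = 0.5776.
T = 0.52/(0.0576 * 0.5776) = 15.629809.
In the p-coordinate, Gamma^(alpha) = Gamma^(0) - (alpha/2)*T with Gamma^(0) = (1/2)*g'(p) = -T/2,
so Gamma^(alpha) = -((1+alpha)/2)*T.
alpha = 0, -(1+alpha)/2 = -0.5.
Gamma = -0.5 * 15.629809 = -7.8149

-7.8149


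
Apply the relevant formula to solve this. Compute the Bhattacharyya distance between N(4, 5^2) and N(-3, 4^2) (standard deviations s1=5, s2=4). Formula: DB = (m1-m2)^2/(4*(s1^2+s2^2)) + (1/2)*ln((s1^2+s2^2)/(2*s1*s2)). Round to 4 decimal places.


Bhattacharyya distance between two Gaussians:
DB = (m1-m2)^2/(4*(s1^2+s2^2)) + (1/2)*ln((s1^2+s2^2)/(2*s1*s2)).
(m1-m2)^2 = (7)^2 = 49.
s1^2+s2^2 = 25 + 16 = 41.
term1 = 49/164 = 0.29878.
term2 = 0.5*ln(41/40.0) = 0.012346.
DB = 0.29878 + 0.012346 = 0.3111

0.3111


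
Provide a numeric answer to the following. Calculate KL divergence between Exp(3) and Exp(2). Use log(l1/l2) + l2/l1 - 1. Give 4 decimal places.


KL divergence for exponential family:
KL = log(l1/l2) + l2/l1 - 1.
log(3/2) = 0.405465.
2/3 = 0.666667.
KL = 0.405465 + 0.666667 - 1 = 0.0721

0.0721


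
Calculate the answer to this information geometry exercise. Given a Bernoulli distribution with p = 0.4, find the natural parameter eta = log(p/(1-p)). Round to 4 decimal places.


Natural parameter for Bernoulli: eta = log(p/(1-p)).
p = 0.4, 1-p = 0.6.
p/(1-p) = 0.666667.
eta = log(0.666667) = -0.4055

-0.4055


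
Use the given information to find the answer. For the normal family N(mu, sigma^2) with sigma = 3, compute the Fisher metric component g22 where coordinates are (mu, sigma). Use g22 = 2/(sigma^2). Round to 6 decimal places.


For the 2-parameter normal family, the Fisher metric has:
  g11 = 1/sigma^2, g22 = 2/sigma^2.
sigma = 3, sigma^2 = 9.
g22 = 0.222222

0.222222


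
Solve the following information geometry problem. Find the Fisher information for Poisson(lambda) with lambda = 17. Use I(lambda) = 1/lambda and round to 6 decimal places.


Fisher information for Poisson: I(lambda) = 1/lambda.
lambda = 17.
I(lambda) = 1/17 = 0.058824

0.058824


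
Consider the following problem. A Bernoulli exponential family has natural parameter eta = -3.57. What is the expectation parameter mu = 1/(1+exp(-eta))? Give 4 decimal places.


Dual coordinate (expectation parameter) for Bernoulli:
mu = 1/(1+exp(-eta)).
eta = -3.57.
exp(-eta) = exp(3.57) = 35.516593.
mu = 1/(1+35.516593) = 0.0274

0.0274


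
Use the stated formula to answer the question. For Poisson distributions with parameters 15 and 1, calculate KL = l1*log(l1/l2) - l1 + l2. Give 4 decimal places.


KL divergence for Poisson:
KL = l1*log(l1/l2) - l1 + l2.
l1 = 15, l2 = 1.
log(15/1) = 2.70805.
l1*log(l1/l2) = 15 * 2.70805 = 40.620753.
KL = 40.620753 - 15 + 1 = 26.6208

26.6208


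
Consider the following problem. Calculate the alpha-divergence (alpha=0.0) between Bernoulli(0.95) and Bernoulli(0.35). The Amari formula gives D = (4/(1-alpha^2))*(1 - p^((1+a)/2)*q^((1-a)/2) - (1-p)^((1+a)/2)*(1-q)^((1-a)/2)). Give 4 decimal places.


Amari alpha-divergence:
D = (4/(1-alpha^2))*(1 - p^((1+a)/2)*q^((1-a)/2) - (1-p)^((1+a)/2)*(1-q)^((1-a)/2)).
alpha = 0.0, p = 0.95, q = 0.35.
e1 = (1+alpha)/2 = 0.5, e2 = (1-alpha)/2 = 0.5.
t1 = p^e1 * q^e2 = 0.95^0.5 * 0.35^0.5 = 0.576628.
t2 = (1-p)^e1 * (1-q)^e2 = 0.05^0.5 * 0.65^0.5 = 0.180278.
4/(1-alpha^2) = 4.0.
D = 4.0*(1 - 0.576628 - 0.180278) = 0.9724

0.9724


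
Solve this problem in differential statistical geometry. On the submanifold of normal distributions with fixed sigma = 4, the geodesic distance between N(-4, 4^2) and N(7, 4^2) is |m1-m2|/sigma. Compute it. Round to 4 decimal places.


On the fixed-variance normal subfamily, geodesic distance = |m1-m2|/sigma.
|-4 - 7| = 11.
sigma = 4.
d = 11/4 = 2.7500

2.7500


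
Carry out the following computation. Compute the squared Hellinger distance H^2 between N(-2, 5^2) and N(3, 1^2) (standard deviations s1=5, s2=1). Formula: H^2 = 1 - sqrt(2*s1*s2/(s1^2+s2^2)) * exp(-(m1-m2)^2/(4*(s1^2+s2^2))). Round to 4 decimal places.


Squared Hellinger distance for Gaussians:
H^2 = 1 - sqrt(2*s1*s2/(s1^2+s2^2)) * exp(-(m1-m2)^2/(4*(s1^2+s2^2))).
s1^2 = 25, s2^2 = 1, s1^2+s2^2 = 26.
sqrt(2*5*1/(26)) = 0.620174.
(m1-m2)^2 = (-5)^2 = 25.
exp(-25/(4*26)) = exp(-0.240385) = 0.786325.
H^2 = 1 - 0.620174*0.786325 = 0.5123

0.5123


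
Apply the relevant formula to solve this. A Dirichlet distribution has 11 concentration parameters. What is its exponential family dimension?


Exponential family dimension calculation:
Dirichlet with 11 components has 11 natural parameters.

11


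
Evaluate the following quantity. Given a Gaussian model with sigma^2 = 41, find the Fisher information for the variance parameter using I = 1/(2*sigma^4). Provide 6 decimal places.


Fisher information for variance: I(sigma^2) = 1/(2*sigma^4).
sigma^2 = 41, so sigma^4 = 1681.
I = 1/(2*1681) = 1/3362 = 0.000297

0.000297


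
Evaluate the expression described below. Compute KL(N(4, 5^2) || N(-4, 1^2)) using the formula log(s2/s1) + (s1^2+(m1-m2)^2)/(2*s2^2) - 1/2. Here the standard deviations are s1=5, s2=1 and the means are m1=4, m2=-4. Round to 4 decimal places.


KL divergence between normal distributions:
KL = log(s2/s1) + (s1^2 + (m1-m2)^2)/(2*s2^2) - 1/2.
log(1/5) = -1.609438.
(5^2 + (4--4)^2)/(2*1^2) = (25 + 64)/2 = 44.5.
KL = -1.609438 + 44.5 - 0.5 = 42.3906

42.3906


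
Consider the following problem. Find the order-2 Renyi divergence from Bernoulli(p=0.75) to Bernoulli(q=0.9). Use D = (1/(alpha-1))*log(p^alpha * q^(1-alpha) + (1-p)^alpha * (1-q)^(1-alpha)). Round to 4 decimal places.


Renyi divergence of order alpha between Bernoulli distributions:
D = (1/(alpha-1))*log(p^alpha * q^(1-alpha) + (1-p)^alpha * (1-q)^(1-alpha)).
alpha = 2, p = 0.75, q = 0.9.
p^alpha * q^(1-alpha) = 0.75^2 * 0.9^-1 = 0.625.
(1-p)^alpha * (1-q)^(1-alpha) = 0.25^2 * 0.1^-1 = 0.625.
sum = 0.625 + 0.625 = 1.25.
D = (1/1)*log(1.25) = 0.2231

0.2231


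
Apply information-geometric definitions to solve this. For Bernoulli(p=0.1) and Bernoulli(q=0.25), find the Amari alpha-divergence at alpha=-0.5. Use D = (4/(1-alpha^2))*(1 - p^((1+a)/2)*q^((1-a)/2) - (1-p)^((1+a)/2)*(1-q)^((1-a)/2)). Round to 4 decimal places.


Amari alpha-divergence:
D = (4/(1-alpha^2))*(1 - p^((1+a)/2)*q^((1-a)/2) - (1-p)^((1+a)/2)*(1-q)^((1-a)/2)).
alpha = -0.5, p = 0.1, q = 0.25.
e1 = (1+alpha)/2 = 0.25, e2 = (1-alpha)/2 = 0.75.
t1 = p^e1 * q^e2 = 0.1^0.25 * 0.25^0.75 = 0.198818.
t2 = (1-p)^e1 * (1-q)^e2 = 0.9^0.25 * 0.75^0.75 = 0.784976.
4/(1-alpha^2) = 5.333333.
D = 5.333333*(1 - 0.198818 - 0.784976) = 0.0864

0.0864


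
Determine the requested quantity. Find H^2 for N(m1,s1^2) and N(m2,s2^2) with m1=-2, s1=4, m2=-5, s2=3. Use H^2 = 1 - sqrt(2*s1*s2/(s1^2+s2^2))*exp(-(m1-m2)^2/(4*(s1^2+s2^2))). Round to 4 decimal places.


Squared Hellinger distance for Gaussians:
H^2 = 1 - sqrt(2*s1*s2/(s1^2+s2^2)) * exp(-(m1-m2)^2/(4*(s1^2+s2^2))).
s1^2 = 16, s2^2 = 9, s1^2+s2^2 = 25.
sqrt(2*4*3/(25)) = 0.979796.
(m1-m2)^2 = (3)^2 = 9.
exp(-9/(4*25)) = exp(-0.09) = 0.913931.
H^2 = 1 - 0.979796*0.913931 = 0.1045

0.1045


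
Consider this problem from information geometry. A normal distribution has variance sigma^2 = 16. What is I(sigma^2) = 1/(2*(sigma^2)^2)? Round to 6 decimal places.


Fisher information for variance: I(sigma^2) = 1/(2*sigma^4).
sigma^2 = 16, so sigma^4 = 256.
I = 1/(2*256) = 1/512 = 0.001953

0.001953


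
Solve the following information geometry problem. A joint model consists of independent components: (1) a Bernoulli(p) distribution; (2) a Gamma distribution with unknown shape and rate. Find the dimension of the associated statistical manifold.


The dimension of a statistical manifold equals the number of free
(independent) real parameters of the model. For a product of independent
blocks the parameter counts add.
- Bernoulli (p): 1.
- Gamma (shape, rate): 2.
Total = 1 + 2 = 3.
Dimension = 3

3


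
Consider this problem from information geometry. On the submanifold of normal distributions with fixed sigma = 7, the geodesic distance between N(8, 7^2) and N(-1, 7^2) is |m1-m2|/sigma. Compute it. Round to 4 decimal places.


On the fixed-variance normal subfamily, geodesic distance = |m1-m2|/sigma.
|8 - -1| = 9.
sigma = 7.
d = 9/7 = 1.2857

1.2857


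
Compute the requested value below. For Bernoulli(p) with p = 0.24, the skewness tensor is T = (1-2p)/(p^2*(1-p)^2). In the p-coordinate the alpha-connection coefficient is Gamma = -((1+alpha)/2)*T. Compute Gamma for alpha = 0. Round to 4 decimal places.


Skewness (Amari-Chentsov) tensor: T = (1-2p)/(p^2*(1-p)^2).
p = 0.24, 1-2p = 0.52, p^2 = 0.0576, (1-p)^2 = 0.5776.
T = 0.52/(0.0576 * 0.5776) = 15.629809.
In the p-coordinate, Gamma^(alpha) = Gamma^(0) - (alpha/2)*T with Gamma^(0) = (1/2)*g'(p) = -T/2,
so Gamma^(alpha) = -((1+alpha)/2)*T.
alpha = 0, -(1+alpha)/2 = -0.5.
Gamma = -0.5 * 15.629809 = -7.8149

-7.8149


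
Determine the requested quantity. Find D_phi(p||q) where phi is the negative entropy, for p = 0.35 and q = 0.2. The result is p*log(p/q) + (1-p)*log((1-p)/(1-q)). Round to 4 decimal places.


Bregman divergence with negative entropy generator:
D = p*log(p/q) + (1-p)*log((1-p)/(1-q)).
p = 0.35, q = 0.2.
p*log(p/q) = 0.35*log(0.35/0.2) = 0.195866.
(1-p)*log((1-p)/(1-q)) = 0.65*log(0.65/0.8) = -0.134966.
D = 0.195866 + -0.134966 = 0.0609

0.0609


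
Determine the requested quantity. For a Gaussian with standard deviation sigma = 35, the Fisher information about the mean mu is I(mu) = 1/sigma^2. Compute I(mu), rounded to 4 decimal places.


The Fisher information for the mean of a normal distribution is I(mu) = 1/sigma^2.
sigma = 35, so sigma^2 = 1225.
I(mu) = 1/1225 = 0.0008

0.0008


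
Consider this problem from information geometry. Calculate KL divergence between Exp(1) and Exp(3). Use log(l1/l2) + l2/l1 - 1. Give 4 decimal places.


KL divergence for exponential family:
KL = log(l1/l2) + l2/l1 - 1.
log(1/3) = -1.098612.
3/1 = 3.0.
KL = -1.098612 + 3.0 - 1 = 0.9014

0.9014


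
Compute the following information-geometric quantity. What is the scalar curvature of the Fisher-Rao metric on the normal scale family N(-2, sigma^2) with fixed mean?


This family has a single free parameter, so its statistical manifold
is 1-dimensional. The Riemann curvature tensor of any 1-dimensional
Riemannian manifold vanishes identically, so R = 0.

0


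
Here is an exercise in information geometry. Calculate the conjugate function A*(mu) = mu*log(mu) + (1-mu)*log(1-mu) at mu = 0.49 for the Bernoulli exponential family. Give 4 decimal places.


Legendre transform for Bernoulli:
A*(mu) = mu*log(mu) + (1-mu)*log(1-mu).
mu = 0.49, 1-mu = 0.51.
mu*log(mu) = 0.49*log(0.49) = -0.349541.
(1-mu)*log(1-mu) = 0.51*log(0.51) = -0.343406.
A* = -0.349541 + -0.343406 = -0.6929

-0.6929


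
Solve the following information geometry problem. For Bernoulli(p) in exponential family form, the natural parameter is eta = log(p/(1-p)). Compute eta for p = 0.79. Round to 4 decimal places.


Natural parameter for Bernoulli: eta = log(p/(1-p)).
p = 0.79, 1-p = 0.21.
p/(1-p) = 3.761905.
eta = log(3.761905) = 1.3249

1.3249


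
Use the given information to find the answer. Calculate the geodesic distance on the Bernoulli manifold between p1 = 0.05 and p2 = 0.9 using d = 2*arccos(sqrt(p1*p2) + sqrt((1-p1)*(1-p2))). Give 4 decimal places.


Geodesic distance on Bernoulli manifold:
d(p1,p2) = 2*arccos(sqrt(p1*p2) + sqrt((1-p1)*(1-p2))).
sqrt(p1*p2) = sqrt(0.05*0.9) = 0.212132.
sqrt((1-p1)*(1-p2)) = sqrt(0.95*0.1) = 0.308221.
arg = 0.212132 + 0.308221 = 0.520353.
d = 2*arccos(0.520353) = 2.0471

2.0471


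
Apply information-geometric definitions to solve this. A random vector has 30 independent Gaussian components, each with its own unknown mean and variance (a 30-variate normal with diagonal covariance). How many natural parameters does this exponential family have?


Exponential family dimension calculation:
Each univariate normal has two natural parameters (mu/sigma^2 and -1/(2 sigma^2)).
With 30 independent components, dim = 2 * 30 = 60.

60


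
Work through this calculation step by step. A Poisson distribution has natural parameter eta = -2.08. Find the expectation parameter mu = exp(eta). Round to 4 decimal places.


Expectation parameter for Poisson exponential family:
mu = exp(eta).
eta = -2.08.
mu = exp(-2.08) = 0.1249

0.1249


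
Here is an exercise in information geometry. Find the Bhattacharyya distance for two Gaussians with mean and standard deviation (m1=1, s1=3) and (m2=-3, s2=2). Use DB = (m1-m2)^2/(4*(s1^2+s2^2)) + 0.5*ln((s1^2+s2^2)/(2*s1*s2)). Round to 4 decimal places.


Bhattacharyya distance between two Gaussians:
DB = (m1-m2)^2/(4*(s1^2+s2^2)) + (1/2)*ln((s1^2+s2^2)/(2*s1*s2)).
(m1-m2)^2 = (4)^2 = 16.
s1^2+s2^2 = 9 + 4 = 13.
term1 = 16/52 = 0.307692.
term2 = 0.5*ln(13/12.0) = 0.040021.
DB = 0.307692 + 0.040021 = 0.3477

0.3477


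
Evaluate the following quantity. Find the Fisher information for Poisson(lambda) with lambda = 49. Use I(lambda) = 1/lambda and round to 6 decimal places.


Fisher information for Poisson: I(lambda) = 1/lambda.
lambda = 49.
I(lambda) = 1/49 = 0.020408

0.020408


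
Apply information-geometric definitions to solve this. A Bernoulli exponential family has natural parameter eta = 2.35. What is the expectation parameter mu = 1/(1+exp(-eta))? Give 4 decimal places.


Dual coordinate (expectation parameter) for Bernoulli:
mu = 1/(1+exp(-eta)).
eta = 2.35.
exp(-eta) = exp(-2.35) = 0.095369.
mu = 1/(1+0.095369) = 0.9129

0.9129


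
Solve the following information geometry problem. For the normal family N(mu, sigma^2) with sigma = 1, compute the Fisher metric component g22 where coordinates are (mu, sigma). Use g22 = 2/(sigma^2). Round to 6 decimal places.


For the 2-parameter normal family, the Fisher metric has:
  g11 = 1/sigma^2, g22 = 2/sigma^2.
sigma = 1, sigma^2 = 1.
g22 = 2.000000

2.000000


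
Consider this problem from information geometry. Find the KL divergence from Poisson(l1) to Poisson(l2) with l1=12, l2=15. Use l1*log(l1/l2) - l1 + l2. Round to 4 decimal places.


KL divergence for Poisson:
KL = l1*log(l1/l2) - l1 + l2.
l1 = 12, l2 = 15.
log(12/15) = -0.223144.
l1*log(l1/l2) = 12 * -0.223144 = -2.677723.
KL = -2.677723 - 12 + 15 = 0.3223

0.3223


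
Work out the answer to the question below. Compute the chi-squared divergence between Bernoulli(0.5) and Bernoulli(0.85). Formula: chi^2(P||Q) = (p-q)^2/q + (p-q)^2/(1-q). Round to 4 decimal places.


Chi-squared divergence between Bernoulli distributions:
chi^2 = (p-q)^2/q + (p-q)^2/(1-q).
p = 0.5, q = 0.85, p-q = -0.35.
(p-q)^2 = 0.1225.
term1 = 0.1225/0.85 = 0.144118.
term2 = 0.1225/0.15 = 0.816667.
chi^2 = 0.144118 + 0.816667 = 0.9608

0.9608


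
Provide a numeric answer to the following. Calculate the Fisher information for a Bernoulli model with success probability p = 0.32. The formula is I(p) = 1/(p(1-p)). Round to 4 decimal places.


For Bernoulli(p), Fisher information is I(p) = 1/(p*(1-p)).
p = 0.32, 1-p = 0.68.
p*(1-p) = 0.2176.
I(p) = 1/0.2176 = 4.5956

4.5956


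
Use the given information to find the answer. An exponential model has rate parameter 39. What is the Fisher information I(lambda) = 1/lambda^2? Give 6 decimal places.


Fisher information for exponential: I(lambda) = 1/lambda^2.
lambda = 39, lambda^2 = 1521.
I = 1/1521 = 0.000657

0.000657


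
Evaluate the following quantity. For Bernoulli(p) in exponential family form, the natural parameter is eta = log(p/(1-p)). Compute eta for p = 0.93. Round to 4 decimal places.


Natural parameter for Bernoulli: eta = log(p/(1-p)).
p = 0.93, 1-p = 0.07.
p/(1-p) = 13.285714.
eta = log(13.285714) = 2.5867

2.5867


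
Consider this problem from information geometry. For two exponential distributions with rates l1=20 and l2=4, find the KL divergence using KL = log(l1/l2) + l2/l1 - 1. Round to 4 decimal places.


KL divergence for exponential family:
KL = log(l1/l2) + l2/l1 - 1.
log(20/4) = 1.609438.
4/20 = 0.2.
KL = 1.609438 + 0.2 - 1 = 0.8094

0.8094


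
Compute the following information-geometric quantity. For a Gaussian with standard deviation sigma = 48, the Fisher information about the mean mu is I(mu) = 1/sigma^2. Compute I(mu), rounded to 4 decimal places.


The Fisher information for the mean of a normal distribution is I(mu) = 1/sigma^2.
sigma = 48, so sigma^2 = 2304.
I(mu) = 1/2304 = 0.0004

0.0004


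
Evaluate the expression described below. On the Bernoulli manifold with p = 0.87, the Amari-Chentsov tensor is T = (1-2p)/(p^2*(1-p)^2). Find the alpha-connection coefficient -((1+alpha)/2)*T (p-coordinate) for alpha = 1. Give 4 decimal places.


Skewness (Amari-Chentsov) tensor: T = (1-2p)/(p^2*(1-p)^2).
p = 0.87, 1-2p = -0.74, p^2 = 0.7569, (1-p)^2 = 0.0169.
T = -0.74/(0.7569 * 0.0169) = -57.850419.
In the p-coordinate, Gamma^(alpha) = Gamma^(0) - (alpha/2)*T with Gamma^(0) = (1/2)*g'(p) = -T/2,
so Gamma^(alpha) = -((1+alpha)/2)*T.
alpha = 1, -(1+alpha)/2 = -1.0.
Gamma = -1.0 * -57.850419 = 57.8504

57.8504


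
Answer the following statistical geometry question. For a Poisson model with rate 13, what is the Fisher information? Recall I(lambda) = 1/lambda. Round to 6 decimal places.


Fisher information for Poisson: I(lambda) = 1/lambda.
lambda = 13.
I(lambda) = 1/13 = 0.076923

0.076923


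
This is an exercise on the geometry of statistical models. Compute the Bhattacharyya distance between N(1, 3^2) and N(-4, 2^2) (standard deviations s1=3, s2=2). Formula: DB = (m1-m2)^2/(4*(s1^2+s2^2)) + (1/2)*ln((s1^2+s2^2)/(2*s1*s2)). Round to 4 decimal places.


Bhattacharyya distance between two Gaussians:
DB = (m1-m2)^2/(4*(s1^2+s2^2)) + (1/2)*ln((s1^2+s2^2)/(2*s1*s2)).
(m1-m2)^2 = (5)^2 = 25.
s1^2+s2^2 = 9 + 4 = 13.
term1 = 25/52 = 0.480769.
term2 = 0.5*ln(13/12.0) = 0.040021.
DB = 0.480769 + 0.040021 = 0.5208

0.5208


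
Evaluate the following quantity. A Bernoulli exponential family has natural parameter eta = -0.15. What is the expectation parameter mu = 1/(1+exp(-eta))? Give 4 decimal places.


Dual coordinate (expectation parameter) for Bernoulli:
mu = 1/(1+exp(-eta)).
eta = -0.15.
exp(-eta) = exp(0.15) = 1.161834.
mu = 1/(1+1.161834) = 0.4626

0.4626


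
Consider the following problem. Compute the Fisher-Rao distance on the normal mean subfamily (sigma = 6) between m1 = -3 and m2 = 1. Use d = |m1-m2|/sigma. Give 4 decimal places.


On the fixed-variance normal subfamily, geodesic distance = |m1-m2|/sigma.
|-3 - 1| = 4.
sigma = 6.
d = 4/6 = 0.6667

0.6667


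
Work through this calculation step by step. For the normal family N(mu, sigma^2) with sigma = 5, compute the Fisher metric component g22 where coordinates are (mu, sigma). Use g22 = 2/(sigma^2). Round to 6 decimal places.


For the 2-parameter normal family, the Fisher metric has:
  g11 = 1/sigma^2, g22 = 2/sigma^2.
sigma = 5, sigma^2 = 25.
g22 = 0.080000

0.080000


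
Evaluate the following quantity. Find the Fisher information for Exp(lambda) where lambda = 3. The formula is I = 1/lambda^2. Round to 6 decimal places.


Fisher information for exponential: I(lambda) = 1/lambda^2.
lambda = 3, lambda^2 = 9.
I = 1/9 = 0.111111

0.111111


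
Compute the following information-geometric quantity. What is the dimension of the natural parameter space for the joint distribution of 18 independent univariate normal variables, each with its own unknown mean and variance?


Exponential family dimension calculation:
Each univariate normal has two natural parameters (mu/sigma^2 and -1/(2 sigma^2)).
With 18 independent components, dim = 2 * 18 = 36.

36


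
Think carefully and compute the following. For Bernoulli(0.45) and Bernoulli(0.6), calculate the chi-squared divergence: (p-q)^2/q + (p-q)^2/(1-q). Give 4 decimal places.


Chi-squared divergence between Bernoulli distributions:
chi^2 = (p-q)^2/q + (p-q)^2/(1-q).
p = 0.45, q = 0.6, p-q = -0.15.
(p-q)^2 = 0.0225.
term1 = 0.0225/0.6 = 0.0375.
term2 = 0.0225/0.4 = 0.05625.
chi^2 = 0.0375 + 0.05625 = 0.0937

0.0937


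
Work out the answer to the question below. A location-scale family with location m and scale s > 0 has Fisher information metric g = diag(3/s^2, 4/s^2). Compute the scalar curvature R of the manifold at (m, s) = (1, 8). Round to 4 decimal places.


The metric has the form g = (A dm^2 + B ds^2)/s^2 with A = 3, B = 4.
Substitute u = sqrt(A/B)*m: g = B*(du^2 + ds^2)/s^2, i.e. B times the
Poincare upper half-plane metric, which has constant Gaussian curvature -1.
Scaling a 2D metric by a constant c divides the Gaussian curvature by c,
so K = -1/B = -1/(4) = -0.2500 everywhere (the point (m, s) = (1, 8) is irrelevant:
the curvature is constant).
Scalar curvature in dimension 2: R = 2K = -2/(4) = -0.5000.

-0.5000


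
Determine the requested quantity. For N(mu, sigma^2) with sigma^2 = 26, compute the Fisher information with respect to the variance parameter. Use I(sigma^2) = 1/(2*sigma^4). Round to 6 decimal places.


Fisher information for variance: I(sigma^2) = 1/(2*sigma^4).
sigma^2 = 26, so sigma^4 = 676.
I = 1/(2*676) = 1/1352 = 0.000740

0.000740


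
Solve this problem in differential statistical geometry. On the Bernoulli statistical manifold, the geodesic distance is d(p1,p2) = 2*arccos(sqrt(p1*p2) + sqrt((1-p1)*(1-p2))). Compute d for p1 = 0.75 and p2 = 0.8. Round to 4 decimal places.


Geodesic distance on Bernoulli manifold:
d(p1,p2) = 2*arccos(sqrt(p1*p2) + sqrt((1-p1)*(1-p2))).
sqrt(p1*p2) = sqrt(0.75*0.8) = 0.774597.
sqrt((1-p1)*(1-p2)) = sqrt(0.25*0.2) = 0.223607.
arg = 0.774597 + 0.223607 = 0.998203.
d = 2*arccos(0.998203) = 0.1199

0.1199


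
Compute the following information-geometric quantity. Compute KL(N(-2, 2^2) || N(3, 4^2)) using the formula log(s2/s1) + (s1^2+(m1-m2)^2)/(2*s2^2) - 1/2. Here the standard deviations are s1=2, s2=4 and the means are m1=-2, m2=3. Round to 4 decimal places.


KL divergence between normal distributions:
KL = log(s2/s1) + (s1^2 + (m1-m2)^2)/(2*s2^2) - 1/2.
log(4/2) = 0.693147.
(2^2 + (-2-3)^2)/(2*4^2) = (4 + 25)/32 = 0.90625.
KL = 0.693147 + 0.90625 - 0.5 = 1.0994

1.0994


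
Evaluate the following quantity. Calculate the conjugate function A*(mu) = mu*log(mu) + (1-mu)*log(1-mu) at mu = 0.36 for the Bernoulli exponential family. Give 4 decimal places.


Legendre transform for Bernoulli:
A*(mu) = mu*log(mu) + (1-mu)*log(1-mu).
mu = 0.36, 1-mu = 0.64.
mu*log(mu) = 0.36*log(0.36) = -0.367794.
(1-mu)*log(1-mu) = 0.64*log(0.64) = -0.285624.
A* = -0.367794 + -0.285624 = -0.6534

-0.6534


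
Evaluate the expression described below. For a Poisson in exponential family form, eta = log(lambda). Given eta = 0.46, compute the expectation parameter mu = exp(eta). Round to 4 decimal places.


Expectation parameter for Poisson exponential family:
mu = exp(eta).
eta = 0.46.
mu = exp(0.46) = 1.5841

1.5841


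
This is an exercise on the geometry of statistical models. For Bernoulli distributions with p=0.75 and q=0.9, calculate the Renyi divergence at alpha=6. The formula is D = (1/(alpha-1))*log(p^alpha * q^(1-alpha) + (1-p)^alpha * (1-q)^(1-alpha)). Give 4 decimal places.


Renyi divergence of order alpha between Bernoulli distributions:
D = (1/(alpha-1))*log(p^alpha * q^(1-alpha) + (1-p)^alpha * (1-q)^(1-alpha)).
alpha = 6, p = 0.75, q = 0.9.
p^alpha * q^(1-alpha) = 0.75^6 * 0.9^-5 = 0.301408.
(1-p)^alpha * (1-q)^(1-alpha) = 0.25^6 * 0.1^-5 = 24.414063.
sum = 0.301408 + 24.414063 = 24.715471.
D = (1/5)*log(24.715471) = 0.6415

0.6415


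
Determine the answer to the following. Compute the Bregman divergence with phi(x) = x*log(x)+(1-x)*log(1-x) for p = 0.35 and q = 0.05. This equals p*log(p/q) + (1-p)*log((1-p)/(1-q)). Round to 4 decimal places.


Bregman divergence with negative entropy generator:
D = p*log(p/q) + (1-p)*log((1-p)/(1-q)).
p = 0.35, q = 0.05.
p*log(p/q) = 0.35*log(0.35/0.05) = 0.681069.
(1-p)*log((1-p)/(1-q)) = 0.65*log(0.65/0.95) = -0.246668.
D = 0.681069 + -0.246668 = 0.4344

0.4344


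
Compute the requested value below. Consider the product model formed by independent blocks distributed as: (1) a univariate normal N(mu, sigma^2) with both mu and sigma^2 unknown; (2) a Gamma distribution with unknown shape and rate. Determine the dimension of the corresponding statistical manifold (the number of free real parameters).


The dimension of a statistical manifold equals the number of free
(independent) real parameters of the model. For a product of independent
blocks the parameter counts add.
- normal (mu, sigma^2): 2.
- Gamma (shape, rate): 2.
Total = 2 + 2 = 4.
Dimension = 4

4


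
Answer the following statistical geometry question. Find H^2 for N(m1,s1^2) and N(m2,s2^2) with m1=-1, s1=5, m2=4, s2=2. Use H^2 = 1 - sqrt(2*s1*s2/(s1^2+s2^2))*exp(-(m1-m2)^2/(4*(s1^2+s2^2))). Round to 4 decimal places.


Squared Hellinger distance for Gaussians:
H^2 = 1 - sqrt(2*s1*s2/(s1^2+s2^2)) * exp(-(m1-m2)^2/(4*(s1^2+s2^2))).
s1^2 = 25, s2^2 = 4, s1^2+s2^2 = 29.
sqrt(2*5*2/(29)) = 0.830455.
(m1-m2)^2 = (-5)^2 = 25.
exp(-25/(4*29)) = exp(-0.215517) = 0.806124.
H^2 = 1 - 0.830455*0.806124 = 0.3306

0.3306


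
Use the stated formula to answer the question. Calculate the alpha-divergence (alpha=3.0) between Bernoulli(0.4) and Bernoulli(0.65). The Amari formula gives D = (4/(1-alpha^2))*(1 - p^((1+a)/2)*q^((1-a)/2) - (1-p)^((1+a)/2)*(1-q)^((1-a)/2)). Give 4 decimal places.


Amari alpha-divergence:
D = (4/(1-alpha^2))*(1 - p^((1+a)/2)*q^((1-a)/2) - (1-p)^((1+a)/2)*(1-q)^((1-a)/2)).
alpha = 3.0, p = 0.4, q = 0.65.
e1 = (1+alpha)/2 = 2.0, e2 = (1-alpha)/2 = -1.0.
t1 = p^e1 * q^e2 = 0.4^2.0 * 0.65^-1.0 = 0.246154.
t2 = (1-p)^e1 * (1-q)^e2 = 0.6^2.0 * 0.35^-1.0 = 1.028571.
4/(1-alpha^2) = -0.5.
D = -0.5*(1 - 0.246154 - 1.028571) = 0.1374

0.1374


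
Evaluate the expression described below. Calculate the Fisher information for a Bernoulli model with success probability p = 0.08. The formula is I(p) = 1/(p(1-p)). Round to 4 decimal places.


For Bernoulli(p), Fisher information is I(p) = 1/(p*(1-p)).
p = 0.08, 1-p = 0.92.
p*(1-p) = 0.0736.
I(p) = 1/0.0736 = 13.5870

13.5870


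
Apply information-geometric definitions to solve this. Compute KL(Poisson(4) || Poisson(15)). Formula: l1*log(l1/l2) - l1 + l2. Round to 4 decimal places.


KL divergence for Poisson:
KL = l1*log(l1/l2) - l1 + l2.
l1 = 4, l2 = 15.
log(4/15) = -1.321756.
l1*log(l1/l2) = 4 * -1.321756 = -5.287023.
KL = -5.287023 - 4 + 15 = 5.7130

5.7130


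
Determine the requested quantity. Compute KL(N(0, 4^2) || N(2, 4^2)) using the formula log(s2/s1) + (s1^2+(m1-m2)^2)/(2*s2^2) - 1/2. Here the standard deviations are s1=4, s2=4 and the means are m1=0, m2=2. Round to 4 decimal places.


KL divergence between normal distributions:
KL = log(s2/s1) + (s1^2 + (m1-m2)^2)/(2*s2^2) - 1/2.
log(4/4) = 0.0.
(4^2 + (0-2)^2)/(2*4^2) = (16 + 4)/32 = 0.625.
KL = 0.0 + 0.625 - 0.5 = 0.1250

0.1250


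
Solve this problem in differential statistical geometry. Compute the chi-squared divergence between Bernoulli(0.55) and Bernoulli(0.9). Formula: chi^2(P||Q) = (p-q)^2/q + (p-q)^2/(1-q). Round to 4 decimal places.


Chi-squared divergence between Bernoulli distributions:
chi^2 = (p-q)^2/q + (p-q)^2/(1-q).
p = 0.55, q = 0.9, p-q = -0.35.
(p-q)^2 = 0.1225.
term1 = 0.1225/0.9 = 0.136111.
term2 = 0.1225/0.1 = 1.225.
chi^2 = 0.136111 + 1.225 = 1.3611

1.3611


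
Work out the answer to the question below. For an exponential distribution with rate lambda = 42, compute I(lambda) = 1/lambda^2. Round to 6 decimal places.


Fisher information for exponential: I(lambda) = 1/lambda^2.
lambda = 42, lambda^2 = 1764.
I = 1/1764 = 0.000567

0.000567


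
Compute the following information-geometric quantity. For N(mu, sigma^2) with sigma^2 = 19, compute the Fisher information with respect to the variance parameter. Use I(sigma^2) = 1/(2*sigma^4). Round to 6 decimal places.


Fisher information for variance: I(sigma^2) = 1/(2*sigma^4).
sigma^2 = 19, so sigma^4 = 361.
I = 1/(2*361) = 1/722 = 0.001385

0.001385


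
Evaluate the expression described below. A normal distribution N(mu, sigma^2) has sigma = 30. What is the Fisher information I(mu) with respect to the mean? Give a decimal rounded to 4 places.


The Fisher information for the mean of a normal distribution is I(mu) = 1/sigma^2.
sigma = 30, so sigma^2 = 900.
I(mu) = 1/900 = 0.0011

0.0011


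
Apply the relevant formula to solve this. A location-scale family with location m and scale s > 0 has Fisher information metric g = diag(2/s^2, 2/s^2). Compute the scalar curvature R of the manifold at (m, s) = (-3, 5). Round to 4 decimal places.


The metric has the form g = (A dm^2 + B ds^2)/s^2 with A = 2, B = 2.
Substitute u = sqrt(A/B)*m: g = B*(du^2 + ds^2)/s^2, i.e. B times the
Poincare upper half-plane metric, which has constant Gaussian curvature -1.
Scaling a 2D metric by a constant c divides the Gaussian curvature by c,
so K = -1/B = -1/(2) = -0.5000 everywhere (the point (m, s) = (-3, 5) is irrelevant:
the curvature is constant).
Scalar curvature in dimension 2: R = 2K = -2/(2) = -1.0000.

-1.0000


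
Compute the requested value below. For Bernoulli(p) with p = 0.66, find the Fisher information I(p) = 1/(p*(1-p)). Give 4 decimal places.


For Bernoulli(p), Fisher information is I(p) = 1/(p*(1-p)).
p = 0.66, 1-p = 0.34.
p*(1-p) = 0.2244.
I(p) = 1/0.2244 = 4.4563

4.4563


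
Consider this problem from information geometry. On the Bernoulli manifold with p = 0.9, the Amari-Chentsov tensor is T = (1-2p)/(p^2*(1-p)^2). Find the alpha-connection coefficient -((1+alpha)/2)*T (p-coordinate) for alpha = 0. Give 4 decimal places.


Skewness (Amari-Chentsov) tensor: T = (1-2p)/(p^2*(1-p)^2).
p = 0.9, 1-2p = -0.8, p^2 = 0.81, (1-p)^2 = 0.01.
T = -0.8/(0.81 * 0.01) = -98.765432.
In the p-coordinate, Gamma^(alpha) = Gamma^(0) - (alpha/2)*T with Gamma^(0) = (1/2)*g'(p) = -T/2,
so Gamma^(alpha) = -((1+alpha)/2)*T.
alpha = 0, -(1+alpha)/2 = -0.5.
Gamma = -0.5 * -98.765432 = 49.3827

49.3827
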